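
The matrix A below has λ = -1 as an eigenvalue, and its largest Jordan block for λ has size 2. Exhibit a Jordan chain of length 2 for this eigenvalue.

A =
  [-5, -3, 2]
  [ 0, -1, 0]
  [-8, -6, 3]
A Jordan chain for λ = -1 of length 2:
v_1 = (-4, 0, -8)ᵀ
v_2 = (1, 0, 0)ᵀ

Let N = A − (-1)·I. We want v_2 with N^2 v_2 = 0 but N^1 v_2 ≠ 0; then v_{j-1} := N · v_j for j = 2, …, 2.

Pick v_2 = (1, 0, 0)ᵀ.
Then v_1 = N · v_2 = (-4, 0, -8)ᵀ.

Sanity check: (A − (-1)·I) v_1 = (0, 0, 0)ᵀ = 0. ✓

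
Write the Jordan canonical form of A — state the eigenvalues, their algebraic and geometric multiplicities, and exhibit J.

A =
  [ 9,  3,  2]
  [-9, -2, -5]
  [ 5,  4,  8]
J_3(5)

The characteristic polynomial is
  det(x·I − A) = x^3 - 15*x^2 + 75*x - 125 = (x - 5)^3

Eigenvalues and multiplicities (the geometric multiplicity of λ is n − rank(A − λI), which equals the number of Jordan blocks for λ):
  λ = 5: algebraic multiplicity = 3, geometric multiplicity = 1

Determining the block sizes for each eigenvalue:
  λ = 5: one block (gm = 1), so the single block has size am = 3 → block sizes [3]

Assembling the blocks gives a Jordan form
J =
  [5, 1, 0]
  [0, 5, 1]
  [0, 0, 5]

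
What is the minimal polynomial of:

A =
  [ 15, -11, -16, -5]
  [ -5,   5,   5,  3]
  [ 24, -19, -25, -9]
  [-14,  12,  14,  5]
x^4 - 6*x^2 - 8*x - 3

The characteristic polynomial is χ_A(x) = (x - 3)*(x + 1)^3, so the eigenvalues are known. The minimal polynomial is
  m_A(x) = Π_λ (x − λ)^{k_λ}
where k_λ is the size of the *largest* Jordan block for λ (equivalently, the smallest k with (A − λI)^k v = 0 for every generalised eigenvector v of λ).

  λ = -1: largest Jordan block has size 3, contributing (x + 1)^3
  λ = 3: largest Jordan block has size 1, contributing (x − 3)

So m_A(x) = (x - 3)*(x + 1)^3 = x^4 - 6*x^2 - 8*x - 3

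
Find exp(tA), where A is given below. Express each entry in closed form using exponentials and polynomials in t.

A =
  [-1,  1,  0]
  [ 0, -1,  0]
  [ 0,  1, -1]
e^{tA} =
  [exp(-t), t*exp(-t), 0]
  [0, exp(-t), 0]
  [0, t*exp(-t), exp(-t)]

Strategy: write A = P · J · P⁻¹ where J is a Jordan canonical form, so e^{tA} = P · e^{tJ} · P⁻¹, and e^{tJ} can be computed block-by-block.

A has Jordan form
J =
  [-1,  1,  0]
  [ 0, -1,  0]
  [ 0,  0, -1]
(up to reordering of blocks).

Per-block formulas:
  For a 2×2 Jordan block J_2(-1): exp(t · J_2(-1)) = e^(-1t)·(I + t·N), where N is the 2×2 nilpotent shift.
  For a 1×1 block at λ = -1: exp(t · [-1]) = [e^(-1t)].

After assembling e^{tJ} and conjugating by P, we get:

e^{tA} =
  [exp(-t), t*exp(-t), 0]
  [0, exp(-t), 0]
  [0, t*exp(-t), exp(-t)]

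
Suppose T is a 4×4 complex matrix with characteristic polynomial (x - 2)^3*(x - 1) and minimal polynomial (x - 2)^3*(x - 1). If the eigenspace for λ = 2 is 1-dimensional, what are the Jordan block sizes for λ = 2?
Block sizes for λ = 2: [3]

Step 1 — from the characteristic polynomial, algebraic multiplicity of λ = 2 is 3. From dim ker(T − (2)·I) = 1, there are exactly 1 Jordan blocks for λ = 2.
Step 2 — from the minimal polynomial, the factor (x − 2)^3 tells us the largest block for λ = 2 has size 3.
Step 3 — with total size 3, 1 blocks, and largest block 3, the block sizes (in nonincreasing order) are [3].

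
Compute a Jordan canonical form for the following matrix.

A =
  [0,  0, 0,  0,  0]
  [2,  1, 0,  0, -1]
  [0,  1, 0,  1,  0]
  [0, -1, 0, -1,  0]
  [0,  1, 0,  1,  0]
J_3(0) ⊕ J_1(0) ⊕ J_1(0)

The characteristic polynomial is
  det(x·I − A) = x^5

Eigenvalues and multiplicities (the geometric multiplicity of λ is n − rank(A − λI), which equals the number of Jordan blocks for λ):
  λ = 0: algebraic multiplicity = 5, geometric multiplicity = 3

Determining the block sizes for each eigenvalue:
  λ = 0: with am = 5 and gm = 3, the partition is not yet determined (e.g. several partitions of 5 into 3 parts exist). Let N = A − (0)·I. Computing rank(N^1) = 2, rank(N^2) = 1, rank(N^3) = 0; the number of blocks of size ≥ j is rank(N^{j−1}) − rank(N^j), giving [3, 1, 1]. So we have 1 block(s) of size 3, 2 block(s) of size 1 → block sizes [3, 1, 1]

Assembling the blocks gives a Jordan form
J =
  [0, 1, 0, 0, 0]
  [0, 0, 1, 0, 0]
  [0, 0, 0, 0, 0]
  [0, 0, 0, 0, 0]
  [0, 0, 0, 0, 0]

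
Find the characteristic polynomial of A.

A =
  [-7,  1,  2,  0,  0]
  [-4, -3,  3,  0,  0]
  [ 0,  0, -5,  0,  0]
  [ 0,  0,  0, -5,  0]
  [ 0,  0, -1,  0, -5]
x^5 + 25*x^4 + 250*x^3 + 1250*x^2 + 3125*x + 3125

Expanding det(x·I − A) (e.g. by cofactor expansion or by noting that A is similar to its Jordan form J, which has the same characteristic polynomial as A) gives
  χ_A(x) = x^5 + 25*x^4 + 250*x^3 + 1250*x^2 + 3125*x + 3125
which factors as (x + 5)^5. The eigenvalues (with algebraic multiplicities) are λ = -5 with multiplicity 5.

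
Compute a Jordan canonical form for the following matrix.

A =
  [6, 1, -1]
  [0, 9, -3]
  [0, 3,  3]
J_2(6) ⊕ J_1(6)

The characteristic polynomial is
  det(x·I − A) = x^3 - 18*x^2 + 108*x - 216 = (x - 6)^3

Eigenvalues and multiplicities (the geometric multiplicity of λ is n − rank(A − λI), which equals the number of Jordan blocks for λ):
  λ = 6: algebraic multiplicity = 3, geometric multiplicity = 2

Determining the block sizes for each eigenvalue:
  λ = 6: 2 blocks summing to 3 forces exactly one block of size 2 and the rest size 1 → block sizes [2, 1]

Assembling the blocks gives a Jordan form
J =
  [6, 1, 0]
  [0, 6, 0]
  [0, 0, 6]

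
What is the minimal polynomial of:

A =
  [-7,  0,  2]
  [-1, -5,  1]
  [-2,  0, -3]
x^2 + 10*x + 25

The characteristic polynomial is χ_A(x) = (x + 5)^3, so the eigenvalues are known. The minimal polynomial is
  m_A(x) = Π_λ (x − λ)^{k_λ}
where k_λ is the size of the *largest* Jordan block for λ (equivalently, the smallest k with (A − λI)^k v = 0 for every generalised eigenvector v of λ).

  λ = -5: largest Jordan block has size 2, contributing (x + 5)^2

So m_A(x) = (x + 5)^2 = x^2 + 10*x + 25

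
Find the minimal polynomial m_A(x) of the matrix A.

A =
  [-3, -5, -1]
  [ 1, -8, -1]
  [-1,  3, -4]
x^3 + 15*x^2 + 75*x + 125

The characteristic polynomial is χ_A(x) = (x + 5)^3, so the eigenvalues are known. The minimal polynomial is
  m_A(x) = Π_λ (x − λ)^{k_λ}
where k_λ is the size of the *largest* Jordan block for λ (equivalently, the smallest k with (A − λI)^k v = 0 for every generalised eigenvector v of λ).

  λ = -5: largest Jordan block has size 3, contributing (x + 5)^3

So m_A(x) = (x + 5)^3 = x^3 + 15*x^2 + 75*x + 125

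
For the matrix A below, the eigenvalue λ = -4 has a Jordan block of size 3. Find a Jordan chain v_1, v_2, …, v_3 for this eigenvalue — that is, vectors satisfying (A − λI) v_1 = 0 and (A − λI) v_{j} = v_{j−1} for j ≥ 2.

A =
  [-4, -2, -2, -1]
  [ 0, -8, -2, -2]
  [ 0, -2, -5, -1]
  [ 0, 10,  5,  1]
A Jordan chain for λ = -4 of length 3:
v_1 = (2, 0, 0, 0)ᵀ
v_2 = (-2, -4, -2, 10)ᵀ
v_3 = (0, 1, 0, 0)ᵀ

Let N = A − (-4)·I. We want v_3 with N^3 v_3 = 0 but N^2 v_3 ≠ 0; then v_{j-1} := N · v_j for j = 3, …, 2.

Pick v_3 = (0, 1, 0, 0)ᵀ.
Then v_2 = N · v_3 = (-2, -4, -2, 10)ᵀ.
Then v_1 = N · v_2 = (2, 0, 0, 0)ᵀ.

Sanity check: (A − (-4)·I) v_1 = (0, 0, 0, 0)ᵀ = 0. ✓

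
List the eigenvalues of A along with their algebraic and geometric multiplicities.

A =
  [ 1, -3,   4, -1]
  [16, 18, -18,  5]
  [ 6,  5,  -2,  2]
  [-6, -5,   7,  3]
λ = 5: alg = 4, geom = 2

Step 1 — factor the characteristic polynomial to read off the algebraic multiplicities:
  χ_A(x) = (x - 5)^4

Step 2 — compute geometric multiplicities via the rank-nullity identity g(λ) = n − rank(A − λI):
  rank(A − (5)·I) = 2, so dim ker(A − (5)·I) = n − 2 = 2

Summary:
  λ = 5: algebraic multiplicity = 4, geometric multiplicity = 2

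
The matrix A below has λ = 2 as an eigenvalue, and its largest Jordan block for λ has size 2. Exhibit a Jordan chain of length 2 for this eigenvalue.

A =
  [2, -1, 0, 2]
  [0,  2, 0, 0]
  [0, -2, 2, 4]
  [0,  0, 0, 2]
A Jordan chain for λ = 2 of length 2:
v_1 = (-1, 0, -2, 0)ᵀ
v_2 = (0, 1, 0, 0)ᵀ

Let N = A − (2)·I. We want v_2 with N^2 v_2 = 0 but N^1 v_2 ≠ 0; then v_{j-1} := N · v_j for j = 2, …, 2.

Pick v_2 = (0, 1, 0, 0)ᵀ.
Then v_1 = N · v_2 = (-1, 0, -2, 0)ᵀ.

Sanity check: (A − (2)·I) v_1 = (0, 0, 0, 0)ᵀ = 0. ✓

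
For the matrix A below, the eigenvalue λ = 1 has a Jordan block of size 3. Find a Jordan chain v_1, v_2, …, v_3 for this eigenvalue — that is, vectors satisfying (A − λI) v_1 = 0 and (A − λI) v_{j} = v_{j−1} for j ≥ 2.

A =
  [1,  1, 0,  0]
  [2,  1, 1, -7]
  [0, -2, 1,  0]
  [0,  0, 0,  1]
A Jordan chain for λ = 1 of length 3:
v_1 = (2, 0, -4, 0)ᵀ
v_2 = (0, 2, 0, 0)ᵀ
v_3 = (1, 0, 0, 0)ᵀ

Let N = A − (1)·I. We want v_3 with N^3 v_3 = 0 but N^2 v_3 ≠ 0; then v_{j-1} := N · v_j for j = 3, …, 2.

Pick v_3 = (1, 0, 0, 0)ᵀ.
Then v_2 = N · v_3 = (0, 2, 0, 0)ᵀ.
Then v_1 = N · v_2 = (2, 0, -4, 0)ᵀ.

Sanity check: (A − (1)·I) v_1 = (0, 0, 0, 0)ᵀ = 0. ✓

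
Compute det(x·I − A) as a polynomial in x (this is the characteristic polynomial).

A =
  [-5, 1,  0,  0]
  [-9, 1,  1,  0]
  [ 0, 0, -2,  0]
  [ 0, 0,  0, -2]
x^4 + 8*x^3 + 24*x^2 + 32*x + 16

Expanding det(x·I − A) (e.g. by cofactor expansion or by noting that A is similar to its Jordan form J, which has the same characteristic polynomial as A) gives
  χ_A(x) = x^4 + 8*x^3 + 24*x^2 + 32*x + 16
which factors as (x + 2)^4. The eigenvalues (with algebraic multiplicities) are λ = -2 with multiplicity 4.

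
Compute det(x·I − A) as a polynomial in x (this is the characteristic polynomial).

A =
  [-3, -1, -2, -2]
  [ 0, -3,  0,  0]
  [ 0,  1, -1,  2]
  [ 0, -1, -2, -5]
x^4 + 12*x^3 + 54*x^2 + 108*x + 81

Expanding det(x·I − A) (e.g. by cofactor expansion or by noting that A is similar to its Jordan form J, which has the same characteristic polynomial as A) gives
  χ_A(x) = x^4 + 12*x^3 + 54*x^2 + 108*x + 81
which factors as (x + 3)^4. The eigenvalues (with algebraic multiplicities) are λ = -3 with multiplicity 4.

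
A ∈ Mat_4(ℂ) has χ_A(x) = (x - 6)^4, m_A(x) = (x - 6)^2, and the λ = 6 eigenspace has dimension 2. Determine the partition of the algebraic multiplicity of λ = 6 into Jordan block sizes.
Block sizes for λ = 6: [2, 2]

Step 1 — from the characteristic polynomial, algebraic multiplicity of λ = 6 is 4. From dim ker(A − (6)·I) = 2, there are exactly 2 Jordan blocks for λ = 6.
Step 2 — from the minimal polynomial, the factor (x − 6)^2 tells us the largest block for λ = 6 has size 2.
Step 3 — with total size 4, 2 blocks, and largest block 2, the block sizes (in nonincreasing order) are [2, 2].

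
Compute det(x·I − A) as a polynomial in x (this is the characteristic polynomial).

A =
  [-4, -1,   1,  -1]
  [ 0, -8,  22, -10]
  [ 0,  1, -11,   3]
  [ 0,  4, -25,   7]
x^4 + 16*x^3 + 96*x^2 + 256*x + 256

Expanding det(x·I − A) (e.g. by cofactor expansion or by noting that A is similar to its Jordan form J, which has the same characteristic polynomial as A) gives
  χ_A(x) = x^4 + 16*x^3 + 96*x^2 + 256*x + 256
which factors as (x + 4)^4. The eigenvalues (with algebraic multiplicities) are λ = -4 with multiplicity 4.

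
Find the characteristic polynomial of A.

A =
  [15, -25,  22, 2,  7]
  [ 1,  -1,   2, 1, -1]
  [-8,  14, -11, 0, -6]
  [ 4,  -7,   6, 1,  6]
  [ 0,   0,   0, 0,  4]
x^5 - 8*x^4 + 22*x^3 - 28*x^2 + 17*x - 4

Expanding det(x·I − A) (e.g. by cofactor expansion or by noting that A is similar to its Jordan form J, which has the same characteristic polynomial as A) gives
  χ_A(x) = x^5 - 8*x^4 + 22*x^3 - 28*x^2 + 17*x - 4
which factors as (x - 4)*(x - 1)^4. The eigenvalues (with algebraic multiplicities) are λ = 1 with multiplicity 4, λ = 4 with multiplicity 1.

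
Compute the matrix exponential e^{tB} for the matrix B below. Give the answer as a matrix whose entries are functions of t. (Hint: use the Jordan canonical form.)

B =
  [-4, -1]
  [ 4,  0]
e^{tB} =
  [-2*t*exp(-2*t) + exp(-2*t), -t*exp(-2*t)]
  [4*t*exp(-2*t), 2*t*exp(-2*t) + exp(-2*t)]

Strategy: write B = P · J · P⁻¹ where J is a Jordan canonical form, so e^{tB} = P · e^{tJ} · P⁻¹, and e^{tJ} can be computed block-by-block.

B has Jordan form
J =
  [-2,  1]
  [ 0, -2]
(up to reordering of blocks).

Per-block formulas:
  For a 2×2 Jordan block J_2(-2): exp(t · J_2(-2)) = e^(-2t)·(I + t·N), where N is the 2×2 nilpotent shift.

After assembling e^{tJ} and conjugating by P, we get:

e^{tB} =
  [-2*t*exp(-2*t) + exp(-2*t), -t*exp(-2*t)]
  [4*t*exp(-2*t), 2*t*exp(-2*t) + exp(-2*t)]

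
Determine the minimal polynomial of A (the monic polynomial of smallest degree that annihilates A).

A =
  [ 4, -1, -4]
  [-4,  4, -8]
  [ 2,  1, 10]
x^2 - 12*x + 36

The characteristic polynomial is χ_A(x) = (x - 6)^3, so the eigenvalues are known. The minimal polynomial is
  m_A(x) = Π_λ (x − λ)^{k_λ}
where k_λ is the size of the *largest* Jordan block for λ (equivalently, the smallest k with (A − λI)^k v = 0 for every generalised eigenvector v of λ).

  λ = 6: largest Jordan block has size 2, contributing (x − 6)^2

So m_A(x) = (x - 6)^2 = x^2 - 12*x + 36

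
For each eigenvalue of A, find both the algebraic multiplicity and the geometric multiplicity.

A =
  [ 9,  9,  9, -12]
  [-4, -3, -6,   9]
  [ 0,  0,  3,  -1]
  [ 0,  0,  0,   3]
λ = 3: alg = 4, geom = 2

Step 1 — factor the characteristic polynomial to read off the algebraic multiplicities:
  χ_A(x) = (x - 3)^4

Step 2 — compute geometric multiplicities via the rank-nullity identity g(λ) = n − rank(A − λI):
  rank(A − (3)·I) = 2, so dim ker(A − (3)·I) = n − 2 = 2

Summary:
  λ = 3: algebraic multiplicity = 4, geometric multiplicity = 2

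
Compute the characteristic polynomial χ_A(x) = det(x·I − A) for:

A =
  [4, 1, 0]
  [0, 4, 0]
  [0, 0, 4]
x^3 - 12*x^2 + 48*x - 64

Expanding det(x·I − A) (e.g. by cofactor expansion or by noting that A is similar to its Jordan form J, which has the same characteristic polynomial as A) gives
  χ_A(x) = x^3 - 12*x^2 + 48*x - 64
which factors as (x - 4)^3. The eigenvalues (with algebraic multiplicities) are λ = 4 with multiplicity 3.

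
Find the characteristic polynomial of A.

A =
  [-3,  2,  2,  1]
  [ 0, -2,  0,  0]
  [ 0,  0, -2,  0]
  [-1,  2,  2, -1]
x^4 + 8*x^3 + 24*x^2 + 32*x + 16

Expanding det(x·I − A) (e.g. by cofactor expansion or by noting that A is similar to its Jordan form J, which has the same characteristic polynomial as A) gives
  χ_A(x) = x^4 + 8*x^3 + 24*x^2 + 32*x + 16
which factors as (x + 2)^4. The eigenvalues (with algebraic multiplicities) are λ = -2 with multiplicity 4.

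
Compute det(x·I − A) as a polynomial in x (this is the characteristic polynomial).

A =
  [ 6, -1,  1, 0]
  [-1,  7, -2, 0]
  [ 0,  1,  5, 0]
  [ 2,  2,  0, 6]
x^4 - 24*x^3 + 216*x^2 - 864*x + 1296

Expanding det(x·I − A) (e.g. by cofactor expansion or by noting that A is similar to its Jordan form J, which has the same characteristic polynomial as A) gives
  χ_A(x) = x^4 - 24*x^3 + 216*x^2 - 864*x + 1296
which factors as (x - 6)^4. The eigenvalues (with algebraic multiplicities) are λ = 6 with multiplicity 4.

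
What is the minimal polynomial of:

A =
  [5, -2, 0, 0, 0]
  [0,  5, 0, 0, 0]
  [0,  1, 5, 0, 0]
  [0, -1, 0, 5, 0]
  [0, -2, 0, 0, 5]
x^2 - 10*x + 25

The characteristic polynomial is χ_A(x) = (x - 5)^5, so the eigenvalues are known. The minimal polynomial is
  m_A(x) = Π_λ (x − λ)^{k_λ}
where k_λ is the size of the *largest* Jordan block for λ (equivalently, the smallest k with (A − λI)^k v = 0 for every generalised eigenvector v of λ).

  λ = 5: largest Jordan block has size 2, contributing (x − 5)^2

So m_A(x) = (x - 5)^2 = x^2 - 10*x + 25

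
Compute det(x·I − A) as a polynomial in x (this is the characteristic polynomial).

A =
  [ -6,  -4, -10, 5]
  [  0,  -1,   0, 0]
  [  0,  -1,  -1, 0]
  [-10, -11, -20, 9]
x^4 - x^3 - 9*x^2 - 11*x - 4

Expanding det(x·I − A) (e.g. by cofactor expansion or by noting that A is similar to its Jordan form J, which has the same characteristic polynomial as A) gives
  χ_A(x) = x^4 - x^3 - 9*x^2 - 11*x - 4
which factors as (x - 4)*(x + 1)^3. The eigenvalues (with algebraic multiplicities) are λ = -1 with multiplicity 3, λ = 4 with multiplicity 1.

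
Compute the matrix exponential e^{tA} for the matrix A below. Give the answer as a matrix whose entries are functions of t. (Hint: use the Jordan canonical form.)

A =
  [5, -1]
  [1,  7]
e^{tA} =
  [-t*exp(6*t) + exp(6*t), -t*exp(6*t)]
  [t*exp(6*t), t*exp(6*t) + exp(6*t)]

Strategy: write A = P · J · P⁻¹ where J is a Jordan canonical form, so e^{tA} = P · e^{tJ} · P⁻¹, and e^{tJ} can be computed block-by-block.

A has Jordan form
J =
  [6, 1]
  [0, 6]
(up to reordering of blocks).

Per-block formulas:
  For a 2×2 Jordan block J_2(6): exp(t · J_2(6)) = e^(6t)·(I + t·N), where N is the 2×2 nilpotent shift.

After assembling e^{tJ} and conjugating by P, we get:

e^{tA} =
  [-t*exp(6*t) + exp(6*t), -t*exp(6*t)]
  [t*exp(6*t), t*exp(6*t) + exp(6*t)]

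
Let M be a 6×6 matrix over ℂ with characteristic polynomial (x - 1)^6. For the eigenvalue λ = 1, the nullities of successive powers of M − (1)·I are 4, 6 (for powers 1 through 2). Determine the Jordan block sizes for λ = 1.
Block sizes for λ = 1: [2, 2, 1, 1]

From the dimensions of kernels of powers, the number of Jordan blocks of size at least j is d_j − d_{j−1} where d_j = dim ker(N^j) (with d_0 = 0). Computing the differences gives [4, 2].
The number of blocks of size exactly k is (#blocks of size ≥ k) − (#blocks of size ≥ k + 1), so the partition is: 2 block(s) of size 1, 2 block(s) of size 2.
In nonincreasing order the block sizes are [2, 2, 1, 1].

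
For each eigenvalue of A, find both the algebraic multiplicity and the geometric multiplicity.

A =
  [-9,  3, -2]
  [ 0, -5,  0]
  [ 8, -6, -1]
λ = -5: alg = 3, geom = 2

Step 1 — factor the characteristic polynomial to read off the algebraic multiplicities:
  χ_A(x) = (x + 5)^3

Step 2 — compute geometric multiplicities via the rank-nullity identity g(λ) = n − rank(A − λI):
  rank(A − (-5)·I) = 1, so dim ker(A − (-5)·I) = n − 1 = 2

Summary:
  λ = -5: algebraic multiplicity = 3, geometric multiplicity = 2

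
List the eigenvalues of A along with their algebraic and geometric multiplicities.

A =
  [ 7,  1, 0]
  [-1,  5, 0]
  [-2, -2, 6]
λ = 6: alg = 3, geom = 2

Step 1 — factor the characteristic polynomial to read off the algebraic multiplicities:
  χ_A(x) = (x - 6)^3

Step 2 — compute geometric multiplicities via the rank-nullity identity g(λ) = n − rank(A − λI):
  rank(A − (6)·I) = 1, so dim ker(A − (6)·I) = n − 1 = 2

Summary:
  λ = 6: algebraic multiplicity = 3, geometric multiplicity = 2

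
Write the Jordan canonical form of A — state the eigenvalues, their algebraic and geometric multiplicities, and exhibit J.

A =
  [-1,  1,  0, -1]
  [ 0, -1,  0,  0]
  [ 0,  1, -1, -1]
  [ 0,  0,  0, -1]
J_2(-1) ⊕ J_1(-1) ⊕ J_1(-1)

The characteristic polynomial is
  det(x·I − A) = x^4 + 4*x^3 + 6*x^2 + 4*x + 1 = (x + 1)^4

Eigenvalues and multiplicities (the geometric multiplicity of λ is n − rank(A − λI), which equals the number of Jordan blocks for λ):
  λ = -1: algebraic multiplicity = 4, geometric multiplicity = 3

Determining the block sizes for each eigenvalue:
  λ = -1: 3 blocks summing to 4 forces exactly one block of size 2 and the rest size 1 → block sizes [2, 1, 1]

Assembling the blocks gives a Jordan form
J =
  [-1,  1,  0,  0]
  [ 0, -1,  0,  0]
  [ 0,  0, -1,  0]
  [ 0,  0,  0, -1]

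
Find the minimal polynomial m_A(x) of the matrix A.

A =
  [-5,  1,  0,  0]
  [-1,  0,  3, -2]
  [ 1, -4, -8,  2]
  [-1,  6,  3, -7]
x^3 + 15*x^2 + 75*x + 125

The characteristic polynomial is χ_A(x) = (x + 5)^4, so the eigenvalues are known. The minimal polynomial is
  m_A(x) = Π_λ (x − λ)^{k_λ}
where k_λ is the size of the *largest* Jordan block for λ (equivalently, the smallest k with (A − λI)^k v = 0 for every generalised eigenvector v of λ).

  λ = -5: largest Jordan block has size 3, contributing (x + 5)^3

So m_A(x) = (x + 5)^3 = x^3 + 15*x^2 + 75*x + 125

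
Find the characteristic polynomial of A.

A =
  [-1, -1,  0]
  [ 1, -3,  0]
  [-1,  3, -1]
x^3 + 5*x^2 + 8*x + 4

Expanding det(x·I − A) (e.g. by cofactor expansion or by noting that A is similar to its Jordan form J, which has the same characteristic polynomial as A) gives
  χ_A(x) = x^3 + 5*x^2 + 8*x + 4
which factors as (x + 1)*(x + 2)^2. The eigenvalues (with algebraic multiplicities) are λ = -2 with multiplicity 2, λ = -1 with multiplicity 1.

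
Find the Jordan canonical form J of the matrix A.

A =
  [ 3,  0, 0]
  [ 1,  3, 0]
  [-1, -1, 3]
J_3(3)

The characteristic polynomial is
  det(x·I − A) = x^3 - 9*x^2 + 27*x - 27 = (x - 3)^3

Eigenvalues and multiplicities (the geometric multiplicity of λ is n − rank(A − λI), which equals the number of Jordan blocks for λ):
  λ = 3: algebraic multiplicity = 3, geometric multiplicity = 1

Determining the block sizes for each eigenvalue:
  λ = 3: one block (gm = 1), so the single block has size am = 3 → block sizes [3]

Assembling the blocks gives a Jordan form
J =
  [3, 1, 0]
  [0, 3, 1]
  [0, 0, 3]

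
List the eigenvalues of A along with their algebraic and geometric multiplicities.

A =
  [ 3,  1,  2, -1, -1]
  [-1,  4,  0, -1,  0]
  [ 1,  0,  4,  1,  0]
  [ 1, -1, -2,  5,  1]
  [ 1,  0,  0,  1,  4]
λ = 4: alg = 5, geom = 3

Step 1 — factor the characteristic polynomial to read off the algebraic multiplicities:
  χ_A(x) = (x - 4)^5

Step 2 — compute geometric multiplicities via the rank-nullity identity g(λ) = n − rank(A − λI):
  rank(A − (4)·I) = 2, so dim ker(A − (4)·I) = n − 2 = 3

Summary:
  λ = 4: algebraic multiplicity = 5, geometric multiplicity = 3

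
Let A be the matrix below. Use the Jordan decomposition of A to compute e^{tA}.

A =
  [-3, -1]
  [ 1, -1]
e^{tA} =
  [-t*exp(-2*t) + exp(-2*t), -t*exp(-2*t)]
  [t*exp(-2*t), t*exp(-2*t) + exp(-2*t)]

Strategy: write A = P · J · P⁻¹ where J is a Jordan canonical form, so e^{tA} = P · e^{tJ} · P⁻¹, and e^{tJ} can be computed block-by-block.

A has Jordan form
J =
  [-2,  1]
  [ 0, -2]
(up to reordering of blocks).

Per-block formulas:
  For a 2×2 Jordan block J_2(-2): exp(t · J_2(-2)) = e^(-2t)·(I + t·N), where N is the 2×2 nilpotent shift.

After assembling e^{tJ} and conjugating by P, we get:

e^{tA} =
  [-t*exp(-2*t) + exp(-2*t), -t*exp(-2*t)]
  [t*exp(-2*t), t*exp(-2*t) + exp(-2*t)]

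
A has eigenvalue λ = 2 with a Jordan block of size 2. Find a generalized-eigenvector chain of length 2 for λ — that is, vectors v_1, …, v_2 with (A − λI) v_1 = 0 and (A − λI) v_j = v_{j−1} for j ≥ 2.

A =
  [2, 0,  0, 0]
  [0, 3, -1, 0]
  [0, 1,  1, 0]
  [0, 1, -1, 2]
A Jordan chain for λ = 2 of length 2:
v_1 = (0, 1, 1, 1)ᵀ
v_2 = (0, 1, 0, 0)ᵀ

Let N = A − (2)·I. We want v_2 with N^2 v_2 = 0 but N^1 v_2 ≠ 0; then v_{j-1} := N · v_j for j = 2, …, 2.

Pick v_2 = (0, 1, 0, 0)ᵀ.
Then v_1 = N · v_2 = (0, 1, 1, 1)ᵀ.

Sanity check: (A − (2)·I) v_1 = (0, 0, 0, 0)ᵀ = 0. ✓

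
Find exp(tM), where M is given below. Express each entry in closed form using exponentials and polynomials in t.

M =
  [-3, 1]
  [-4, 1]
e^{tM} =
  [-2*t*exp(-t) + exp(-t), t*exp(-t)]
  [-4*t*exp(-t), 2*t*exp(-t) + exp(-t)]

Strategy: write M = P · J · P⁻¹ where J is a Jordan canonical form, so e^{tM} = P · e^{tJ} · P⁻¹, and e^{tJ} can be computed block-by-block.

M has Jordan form
J =
  [-1,  1]
  [ 0, -1]
(up to reordering of blocks).

Per-block formulas:
  For a 2×2 Jordan block J_2(-1): exp(t · J_2(-1)) = e^(-1t)·(I + t·N), where N is the 2×2 nilpotent shift.

After assembling e^{tJ} and conjugating by P, we get:

e^{tM} =
  [-2*t*exp(-t) + exp(-t), t*exp(-t)]
  [-4*t*exp(-t), 2*t*exp(-t) + exp(-t)]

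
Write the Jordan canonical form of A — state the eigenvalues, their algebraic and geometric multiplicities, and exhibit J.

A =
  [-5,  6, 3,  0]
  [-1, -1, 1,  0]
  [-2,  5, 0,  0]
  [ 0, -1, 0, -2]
J_3(-2) ⊕ J_1(-2)

The characteristic polynomial is
  det(x·I − A) = x^4 + 8*x^3 + 24*x^2 + 32*x + 16 = (x + 2)^4

Eigenvalues and multiplicities (the geometric multiplicity of λ is n − rank(A − λI), which equals the number of Jordan blocks for λ):
  λ = -2: algebraic multiplicity = 4, geometric multiplicity = 2

Determining the block sizes for each eigenvalue:
  λ = -2: with am = 4 and gm = 2, the partition is not yet determined (e.g. several partitions of 4 into 2 parts exist). Let N = A − (-2)·I. Computing rank(N^1) = 2, rank(N^2) = 1, rank(N^3) = 0; the number of blocks of size ≥ j is rank(N^{j−1}) − rank(N^j), giving [2, 1, 1]. So we have 1 block(s) of size 3, 1 block(s) of size 1 → block sizes [3, 1]

Assembling the blocks gives a Jordan form
J =
  [-2,  1,  0,  0]
  [ 0, -2,  1,  0]
  [ 0,  0, -2,  0]
  [ 0,  0,  0, -2]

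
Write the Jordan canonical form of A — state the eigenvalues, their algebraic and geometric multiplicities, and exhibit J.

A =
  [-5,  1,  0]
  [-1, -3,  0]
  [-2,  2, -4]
J_2(-4) ⊕ J_1(-4)

The characteristic polynomial is
  det(x·I − A) = x^3 + 12*x^2 + 48*x + 64 = (x + 4)^3

Eigenvalues and multiplicities (the geometric multiplicity of λ is n − rank(A − λI), which equals the number of Jordan blocks for λ):
  λ = -4: algebraic multiplicity = 3, geometric multiplicity = 2

Determining the block sizes for each eigenvalue:
  λ = -4: 2 blocks summing to 3 forces exactly one block of size 2 and the rest size 1 → block sizes [2, 1]

Assembling the blocks gives a Jordan form
J =
  [-4,  1,  0]
  [ 0, -4,  0]
  [ 0,  0, -4]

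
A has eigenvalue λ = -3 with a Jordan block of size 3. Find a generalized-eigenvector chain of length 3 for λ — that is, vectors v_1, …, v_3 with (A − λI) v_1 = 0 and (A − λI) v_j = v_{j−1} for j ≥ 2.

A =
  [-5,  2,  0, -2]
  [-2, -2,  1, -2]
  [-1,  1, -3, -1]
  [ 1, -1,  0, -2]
A Jordan chain for λ = -3 of length 3:
v_1 = (-2, -1, -1, 1)ᵀ
v_2 = (-2, -2, -1, 1)ᵀ
v_3 = (1, 0, 0, 0)ᵀ

Let N = A − (-3)·I. We want v_3 with N^3 v_3 = 0 but N^2 v_3 ≠ 0; then v_{j-1} := N · v_j for j = 3, …, 2.

Pick v_3 = (1, 0, 0, 0)ᵀ.
Then v_2 = N · v_3 = (-2, -2, -1, 1)ᵀ.
Then v_1 = N · v_2 = (-2, -1, -1, 1)ᵀ.

Sanity check: (A − (-3)·I) v_1 = (0, 0, 0, 0)ᵀ = 0. ✓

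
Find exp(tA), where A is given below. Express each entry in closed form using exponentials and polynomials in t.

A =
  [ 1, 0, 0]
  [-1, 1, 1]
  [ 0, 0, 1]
e^{tA} =
  [exp(t), 0, 0]
  [-t*exp(t), exp(t), t*exp(t)]
  [0, 0, exp(t)]

Strategy: write A = P · J · P⁻¹ where J is a Jordan canonical form, so e^{tA} = P · e^{tJ} · P⁻¹, and e^{tJ} can be computed block-by-block.

A has Jordan form
J =
  [1, 1, 0]
  [0, 1, 0]
  [0, 0, 1]
(up to reordering of blocks).

Per-block formulas:
  For a 1×1 block at λ = 1: exp(t · [1]) = [e^(1t)].
  For a 2×2 Jordan block J_2(1): exp(t · J_2(1)) = e^(1t)·(I + t·N), where N is the 2×2 nilpotent shift.

After assembling e^{tJ} and conjugating by P, we get:

e^{tA} =
  [exp(t), 0, 0]
  [-t*exp(t), exp(t), t*exp(t)]
  [0, 0, exp(t)]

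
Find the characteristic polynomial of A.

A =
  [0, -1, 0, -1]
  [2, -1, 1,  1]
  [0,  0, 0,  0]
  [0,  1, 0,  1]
x^4

Expanding det(x·I − A) (e.g. by cofactor expansion or by noting that A is similar to its Jordan form J, which has the same characteristic polynomial as A) gives
  χ_A(x) = x^4
which factors as x^4. The eigenvalues (with algebraic multiplicities) are λ = 0 with multiplicity 4.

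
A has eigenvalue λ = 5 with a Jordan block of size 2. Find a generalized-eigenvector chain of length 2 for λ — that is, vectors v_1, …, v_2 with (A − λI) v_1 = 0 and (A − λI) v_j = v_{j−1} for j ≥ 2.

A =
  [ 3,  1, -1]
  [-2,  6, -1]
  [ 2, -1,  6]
A Jordan chain for λ = 5 of length 2:
v_1 = (-2, -2, 2)ᵀ
v_2 = (1, 0, 0)ᵀ

Let N = A − (5)·I. We want v_2 with N^2 v_2 = 0 but N^1 v_2 ≠ 0; then v_{j-1} := N · v_j for j = 2, …, 2.

Pick v_2 = (1, 0, 0)ᵀ.
Then v_1 = N · v_2 = (-2, -2, 2)ᵀ.

Sanity check: (A − (5)·I) v_1 = (0, 0, 0)ᵀ = 0. ✓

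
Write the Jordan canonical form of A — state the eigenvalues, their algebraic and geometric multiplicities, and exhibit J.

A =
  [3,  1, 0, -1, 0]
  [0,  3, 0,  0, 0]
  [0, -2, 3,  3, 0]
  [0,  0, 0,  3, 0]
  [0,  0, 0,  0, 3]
J_2(3) ⊕ J_2(3) ⊕ J_1(3)

The characteristic polynomial is
  det(x·I − A) = x^5 - 15*x^4 + 90*x^3 - 270*x^2 + 405*x - 243 = (x - 3)^5

Eigenvalues and multiplicities (the geometric multiplicity of λ is n − rank(A − λI), which equals the number of Jordan blocks for λ):
  λ = 3: algebraic multiplicity = 5, geometric multiplicity = 3

Determining the block sizes for each eigenvalue:
  λ = 3: with am = 5 and gm = 3, the partition is not yet determined (e.g. several partitions of 5 into 3 parts exist). Let N = A − (3)·I. Computing rank(N^1) = 2, rank(N^2) = 0; the number of blocks of size ≥ j is rank(N^{j−1}) − rank(N^j), giving [3, 2]. So we have 2 block(s) of size 2, 1 block(s) of size 1 → block sizes [2, 2, 1]

Assembling the blocks gives a Jordan form
J =
  [3, 1, 0, 0, 0]
  [0, 3, 0, 0, 0]
  [0, 0, 3, 1, 0]
  [0, 0, 0, 3, 0]
  [0, 0, 0, 0, 3]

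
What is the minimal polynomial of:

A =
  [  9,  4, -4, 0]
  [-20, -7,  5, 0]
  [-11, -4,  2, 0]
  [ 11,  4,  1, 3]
x^3 - 4*x^2 - 3*x + 18

The characteristic polynomial is χ_A(x) = (x - 3)^3*(x + 2), so the eigenvalues are known. The minimal polynomial is
  m_A(x) = Π_λ (x − λ)^{k_λ}
where k_λ is the size of the *largest* Jordan block for λ (equivalently, the smallest k with (A − λI)^k v = 0 for every generalised eigenvector v of λ).

  λ = -2: largest Jordan block has size 1, contributing (x + 2)
  λ = 3: largest Jordan block has size 2, contributing (x − 3)^2

So m_A(x) = (x - 3)^2*(x + 2) = x^3 - 4*x^2 - 3*x + 18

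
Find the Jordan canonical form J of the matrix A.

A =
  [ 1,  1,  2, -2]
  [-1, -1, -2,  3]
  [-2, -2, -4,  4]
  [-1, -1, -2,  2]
J_2(-1) ⊕ J_1(0) ⊕ J_1(0)

The characteristic polynomial is
  det(x·I − A) = x^4 + 2*x^3 + x^2 = x^2*(x + 1)^2

Eigenvalues and multiplicities (the geometric multiplicity of λ is n − rank(A − λI), which equals the number of Jordan blocks for λ):
  λ = -1: algebraic multiplicity = 2, geometric multiplicity = 1
  λ = 0: algebraic multiplicity = 2, geometric multiplicity = 2

Determining the block sizes for each eigenvalue:
  λ = -1: one block (gm = 1), so the single block has size am = 2 → block sizes [2]
  λ = 0: gm = am = 2, so every block has size 1 → block sizes [1, 1]

Assembling the blocks gives a Jordan form
J =
  [-1,  1, 0, 0]
  [ 0, -1, 0, 0]
  [ 0,  0, 0, 0]
  [ 0,  0, 0, 0]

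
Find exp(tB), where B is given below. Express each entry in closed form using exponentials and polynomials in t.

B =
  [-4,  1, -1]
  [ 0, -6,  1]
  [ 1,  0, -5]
e^{tB} =
  [t*exp(-5*t) + exp(-5*t), t*exp(-5*t), -t*exp(-5*t)]
  [t^2*exp(-5*t)/2, t^2*exp(-5*t)/2 - t*exp(-5*t) + exp(-5*t), -t^2*exp(-5*t)/2 + t*exp(-5*t)]
  [t^2*exp(-5*t)/2 + t*exp(-5*t), t^2*exp(-5*t)/2, -t^2*exp(-5*t)/2 + exp(-5*t)]

Strategy: write B = P · J · P⁻¹ where J is a Jordan canonical form, so e^{tB} = P · e^{tJ} · P⁻¹, and e^{tJ} can be computed block-by-block.

B has Jordan form
J =
  [-5,  1,  0]
  [ 0, -5,  1]
  [ 0,  0, -5]
(up to reordering of blocks).

Per-block formulas:
  For a 3×3 Jordan block J_3(-5): exp(t · J_3(-5)) = e^(-5t)·(I + t·N + (t^2/2)·N^2), where N is the 3×3 nilpotent shift.

After assembling e^{tJ} and conjugating by P, we get:

e^{tB} =
  [t*exp(-5*t) + exp(-5*t), t*exp(-5*t), -t*exp(-5*t)]
  [t^2*exp(-5*t)/2, t^2*exp(-5*t)/2 - t*exp(-5*t) + exp(-5*t), -t^2*exp(-5*t)/2 + t*exp(-5*t)]
  [t^2*exp(-5*t)/2 + t*exp(-5*t), t^2*exp(-5*t)/2, -t^2*exp(-5*t)/2 + exp(-5*t)]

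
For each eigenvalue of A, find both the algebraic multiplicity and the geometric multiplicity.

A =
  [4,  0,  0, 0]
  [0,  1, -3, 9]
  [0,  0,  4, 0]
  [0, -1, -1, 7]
λ = 4: alg = 4, geom = 3

Step 1 — factor the characteristic polynomial to read off the algebraic multiplicities:
  χ_A(x) = (x - 4)^4

Step 2 — compute geometric multiplicities via the rank-nullity identity g(λ) = n − rank(A − λI):
  rank(A − (4)·I) = 1, so dim ker(A − (4)·I) = n − 1 = 3

Summary:
  λ = 4: algebraic multiplicity = 4, geometric multiplicity = 3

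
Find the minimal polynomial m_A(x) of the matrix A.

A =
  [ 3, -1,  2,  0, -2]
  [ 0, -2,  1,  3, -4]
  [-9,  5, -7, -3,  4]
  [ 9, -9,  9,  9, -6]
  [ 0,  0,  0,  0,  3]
x^3 - 3*x^2

The characteristic polynomial is χ_A(x) = x^3*(x - 3)^2, so the eigenvalues are known. The minimal polynomial is
  m_A(x) = Π_λ (x − λ)^{k_λ}
where k_λ is the size of the *largest* Jordan block for λ (equivalently, the smallest k with (A − λI)^k v = 0 for every generalised eigenvector v of λ).

  λ = 0: largest Jordan block has size 2, contributing (x − 0)^2
  λ = 3: largest Jordan block has size 1, contributing (x − 3)

So m_A(x) = x^2*(x - 3) = x^3 - 3*x^2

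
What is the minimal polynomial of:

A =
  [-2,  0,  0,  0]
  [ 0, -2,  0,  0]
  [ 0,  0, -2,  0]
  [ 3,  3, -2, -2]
x^2 + 4*x + 4

The characteristic polynomial is χ_A(x) = (x + 2)^4, so the eigenvalues are known. The minimal polynomial is
  m_A(x) = Π_λ (x − λ)^{k_λ}
where k_λ is the size of the *largest* Jordan block for λ (equivalently, the smallest k with (A − λI)^k v = 0 for every generalised eigenvector v of λ).

  λ = -2: largest Jordan block has size 2, contributing (x + 2)^2

So m_A(x) = (x + 2)^2 = x^2 + 4*x + 4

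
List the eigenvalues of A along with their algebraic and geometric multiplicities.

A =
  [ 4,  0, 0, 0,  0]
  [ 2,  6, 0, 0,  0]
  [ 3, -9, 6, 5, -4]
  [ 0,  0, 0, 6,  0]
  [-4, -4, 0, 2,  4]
λ = 4: alg = 2, geom = 2; λ = 6: alg = 3, geom = 2

Step 1 — factor the characteristic polynomial to read off the algebraic multiplicities:
  χ_A(x) = (x - 6)^3*(x - 4)^2

Step 2 — compute geometric multiplicities via the rank-nullity identity g(λ) = n − rank(A − λI):
  rank(A − (4)·I) = 3, so dim ker(A − (4)·I) = n − 3 = 2
  rank(A − (6)·I) = 3, so dim ker(A − (6)·I) = n − 3 = 2

Summary:
  λ = 4: algebraic multiplicity = 2, geometric multiplicity = 2
  λ = 6: algebraic multiplicity = 3, geometric multiplicity = 2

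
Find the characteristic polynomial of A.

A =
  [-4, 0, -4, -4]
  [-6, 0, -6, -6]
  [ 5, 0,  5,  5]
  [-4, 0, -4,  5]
x^4 - 6*x^3 + 9*x^2

Expanding det(x·I − A) (e.g. by cofactor expansion or by noting that A is similar to its Jordan form J, which has the same characteristic polynomial as A) gives
  χ_A(x) = x^4 - 6*x^3 + 9*x^2
which factors as x^2*(x - 3)^2. The eigenvalues (with algebraic multiplicities) are λ = 0 with multiplicity 2, λ = 3 with multiplicity 2.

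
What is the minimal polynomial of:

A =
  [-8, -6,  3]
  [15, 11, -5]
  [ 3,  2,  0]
x^2 - 2*x + 1

The characteristic polynomial is χ_A(x) = (x - 1)^3, so the eigenvalues are known. The minimal polynomial is
  m_A(x) = Π_λ (x − λ)^{k_λ}
where k_λ is the size of the *largest* Jordan block for λ (equivalently, the smallest k with (A − λI)^k v = 0 for every generalised eigenvector v of λ).

  λ = 1: largest Jordan block has size 2, contributing (x − 1)^2

So m_A(x) = (x - 1)^2 = x^2 - 2*x + 1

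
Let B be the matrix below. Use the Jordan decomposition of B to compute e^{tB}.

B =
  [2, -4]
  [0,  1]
e^{tB} =
  [exp(2*t), -4*exp(2*t) + 4*exp(t)]
  [0, exp(t)]

Strategy: write B = P · J · P⁻¹ where J is a Jordan canonical form, so e^{tB} = P · e^{tJ} · P⁻¹, and e^{tJ} can be computed block-by-block.

B has Jordan form
J =
  [1, 0]
  [0, 2]
(up to reordering of blocks).

Per-block formulas:
  For a 1×1 block at λ = 2: exp(t · [2]) = [e^(2t)].
  For a 1×1 block at λ = 1: exp(t · [1]) = [e^(1t)].

After assembling e^{tJ} and conjugating by P, we get:

e^{tB} =
  [exp(2*t), -4*exp(2*t) + 4*exp(t)]
  [0, exp(t)]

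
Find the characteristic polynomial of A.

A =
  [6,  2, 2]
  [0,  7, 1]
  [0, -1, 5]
x^3 - 18*x^2 + 108*x - 216

Expanding det(x·I − A) (e.g. by cofactor expansion or by noting that A is similar to its Jordan form J, which has the same characteristic polynomial as A) gives
  χ_A(x) = x^3 - 18*x^2 + 108*x - 216
which factors as (x - 6)^3. The eigenvalues (with algebraic multiplicities) are λ = 6 with multiplicity 3.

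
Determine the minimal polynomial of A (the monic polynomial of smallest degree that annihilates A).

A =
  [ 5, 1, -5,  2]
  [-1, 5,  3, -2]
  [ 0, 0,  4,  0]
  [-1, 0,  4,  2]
x^3 - 12*x^2 + 48*x - 64

The characteristic polynomial is χ_A(x) = (x - 4)^4, so the eigenvalues are known. The minimal polynomial is
  m_A(x) = Π_λ (x − λ)^{k_λ}
where k_λ is the size of the *largest* Jordan block for λ (equivalently, the smallest k with (A − λI)^k v = 0 for every generalised eigenvector v of λ).

  λ = 4: largest Jordan block has size 3, contributing (x − 4)^3

So m_A(x) = (x - 4)^3 = x^3 - 12*x^2 + 48*x - 64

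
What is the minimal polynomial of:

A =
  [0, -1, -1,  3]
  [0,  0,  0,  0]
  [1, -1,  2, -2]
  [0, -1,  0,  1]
x^4 - 3*x^3 + 3*x^2 - x

The characteristic polynomial is χ_A(x) = x*(x - 1)^3, so the eigenvalues are known. The minimal polynomial is
  m_A(x) = Π_λ (x − λ)^{k_λ}
where k_λ is the size of the *largest* Jordan block for λ (equivalently, the smallest k with (A − λI)^k v = 0 for every generalised eigenvector v of λ).

  λ = 0: largest Jordan block has size 1, contributing (x − 0)
  λ = 1: largest Jordan block has size 3, contributing (x − 1)^3

So m_A(x) = x*(x - 1)^3 = x^4 - 3*x^3 + 3*x^2 - x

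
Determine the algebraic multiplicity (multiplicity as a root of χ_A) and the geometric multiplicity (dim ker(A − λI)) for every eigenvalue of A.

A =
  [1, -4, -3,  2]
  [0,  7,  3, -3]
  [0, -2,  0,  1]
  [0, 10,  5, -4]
λ = 1: alg = 4, geom = 2

Step 1 — factor the characteristic polynomial to read off the algebraic multiplicities:
  χ_A(x) = (x - 1)^4

Step 2 — compute geometric multiplicities via the rank-nullity identity g(λ) = n − rank(A − λI):
  rank(A − (1)·I) = 2, so dim ker(A − (1)·I) = n − 2 = 2

Summary:
  λ = 1: algebraic multiplicity = 4, geometric multiplicity = 2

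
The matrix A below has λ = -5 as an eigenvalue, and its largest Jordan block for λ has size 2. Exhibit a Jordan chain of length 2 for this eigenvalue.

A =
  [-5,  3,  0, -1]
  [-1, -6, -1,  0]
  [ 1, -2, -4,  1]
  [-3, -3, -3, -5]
A Jordan chain for λ = -5 of length 2:
v_1 = (0, -1, 1, -3)ᵀ
v_2 = (1, 0, 0, 0)ᵀ

Let N = A − (-5)·I. We want v_2 with N^2 v_2 = 0 but N^1 v_2 ≠ 0; then v_{j-1} := N · v_j for j = 2, …, 2.

Pick v_2 = (1, 0, 0, 0)ᵀ.
Then v_1 = N · v_2 = (0, -1, 1, -3)ᵀ.

Sanity check: (A − (-5)·I) v_1 = (0, 0, 0, 0)ᵀ = 0. ✓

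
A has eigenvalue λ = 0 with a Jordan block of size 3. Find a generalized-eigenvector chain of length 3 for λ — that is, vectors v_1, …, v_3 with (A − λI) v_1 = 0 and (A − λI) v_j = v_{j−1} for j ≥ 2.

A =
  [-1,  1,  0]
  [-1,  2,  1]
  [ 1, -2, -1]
A Jordan chain for λ = 0 of length 3:
v_1 = (1, 1, -1)ᵀ
v_2 = (1, 2, -2)ᵀ
v_3 = (0, 1, 0)ᵀ

Let N = A − (0)·I. We want v_3 with N^3 v_3 = 0 but N^2 v_3 ≠ 0; then v_{j-1} := N · v_j for j = 3, …, 2.

Pick v_3 = (0, 1, 0)ᵀ.
Then v_2 = N · v_3 = (1, 2, -2)ᵀ.
Then v_1 = N · v_2 = (1, 1, -1)ᵀ.

Sanity check: (A − (0)·I) v_1 = (0, 0, 0)ᵀ = 0. ✓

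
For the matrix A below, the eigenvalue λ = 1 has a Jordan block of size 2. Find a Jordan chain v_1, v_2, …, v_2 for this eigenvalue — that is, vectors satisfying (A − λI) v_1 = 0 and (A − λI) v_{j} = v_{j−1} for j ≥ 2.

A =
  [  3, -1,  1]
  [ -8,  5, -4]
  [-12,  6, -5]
A Jordan chain for λ = 1 of length 2:
v_1 = (2, -8, -12)ᵀ
v_2 = (1, 0, 0)ᵀ

Let N = A − (1)·I. We want v_2 with N^2 v_2 = 0 but N^1 v_2 ≠ 0; then v_{j-1} := N · v_j for j = 2, …, 2.

Pick v_2 = (1, 0, 0)ᵀ.
Then v_1 = N · v_2 = (2, -8, -12)ᵀ.

Sanity check: (A − (1)·I) v_1 = (0, 0, 0)ᵀ = 0. ✓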